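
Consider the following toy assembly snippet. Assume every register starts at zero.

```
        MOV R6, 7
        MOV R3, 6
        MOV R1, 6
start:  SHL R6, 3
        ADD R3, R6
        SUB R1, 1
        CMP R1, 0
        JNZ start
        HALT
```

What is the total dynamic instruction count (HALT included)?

34

after MOV R6, 7: R6=7
after MOV R3, 6: R3=6
after MOV R1, 6: R1=6
after SHL R6, 3: R6=7<<3=56
after ADD R3, R6: R3=6+56=62
after SUB R1, 1: R1=6-1=5
CMP R1, 0  (cmp 5,0)
JNZ start: taken
after SHL R6, 3: R6=56<<3=448
after ADD R3, R6: R3=62+448=510
after SUB R1, 1: R1=5-1=4
CMP R1, 0  (cmp 4,0)
JNZ start: taken
after SHL R6, 3: R6=448<<3=3584
after ADD R3, R6: R3=510+3584=4094
after SUB R1, 1: R1=4-1=3
CMP R1, 0  (cmp 3,0)
JNZ start: taken
after SHL R6, 3: R6=3584<<3=28672
after ADD R3, R6: R3=4094+28672=32766
after SUB R1, 1: R1=3-1=2
CMP R1, 0  (cmp 2,0)
JNZ start: taken
after SHL R6, 3: R6=28672<<3=229376
after ADD R3, R6: R3=32766+229376=262142
after SUB R1, 1: R1=2-1=1
CMP R1, 0  (cmp 1,0)
JNZ start: taken
after SHL R6, 3: R6=229376<<3=1835008
after ADD R3, R6: R3=262142+1835008=2097150
after SUB R1, 1: R1=1-1=0
CMP R1, 0  (cmp 0,0)
JNZ start: not taken
halt.
Total executed instructions: 34.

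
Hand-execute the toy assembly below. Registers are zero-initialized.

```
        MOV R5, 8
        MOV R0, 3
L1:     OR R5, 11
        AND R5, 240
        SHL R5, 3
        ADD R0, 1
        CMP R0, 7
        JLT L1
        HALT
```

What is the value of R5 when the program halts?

0

R5=8
R0=3
R5=8|11=11
R5=11&240=0
R5=0<<3=0
R0=3+1=4
CMP R0, 7  (cmp 4,7)
JLT L1: taken
R5=0|11=11
R5=11&240=0
R5=0<<3=0
R0=4+1=5
CMP R0, 7  (cmp 5,7)
JLT L1: taken
R5=0|11=11
R5=11&240=0
R5=0<<3=0
R0=5+1=6
CMP R0, 7  (cmp 6,7)
JLT L1: taken
R5=0|11=11
R5=11&240=0
R5=0<<3=0
R0=6+1=7
CMP R0, 7  (cmp 7,7)
JLT L1: not taken
halt.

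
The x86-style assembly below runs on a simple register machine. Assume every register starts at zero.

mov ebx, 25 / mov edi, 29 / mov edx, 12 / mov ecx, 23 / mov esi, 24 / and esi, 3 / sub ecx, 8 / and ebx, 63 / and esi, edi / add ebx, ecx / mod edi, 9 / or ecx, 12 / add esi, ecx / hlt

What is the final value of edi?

ebx=25
edi=29
edx=12
ecx=23
esi=24
esi=24&3=0
ecx=23-8=15
ebx=25&63=25
esi=0&29=0
ebx=25+15=40
edi=29%9=2
ecx=15|12=15
esi=0+15=15
halt.

2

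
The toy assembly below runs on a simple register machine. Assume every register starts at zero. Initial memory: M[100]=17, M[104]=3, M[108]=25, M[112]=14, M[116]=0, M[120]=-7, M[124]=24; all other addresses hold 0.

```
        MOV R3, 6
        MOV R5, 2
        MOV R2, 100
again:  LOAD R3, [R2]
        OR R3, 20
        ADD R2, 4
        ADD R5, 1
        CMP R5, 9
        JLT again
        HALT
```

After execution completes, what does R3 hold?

28

MOV R3, 6 → R3=6
MOV R5, 2 → R5=2
MOV R2, 100 → R2=100
LOAD R3, [R2] → R3=M[100]=17
OR R3, 20 → R3=17|20=21
ADD R2, 4 → R2=100+4=104
ADD R5, 1 → R5=2+1=3
CMP R5, 9  (cmp 3,9)
JLT again: taken
LOAD R3, [R2] → R3=M[104]=3
OR R3, 20 → R3=3|20=23
ADD R2, 4 → R2=104+4=108
ADD R5, 1 → R5=3+1=4
CMP R5, 9  (cmp 4,9)
JLT again: taken
LOAD R3, [R2] → R3=M[108]=25
OR R3, 20 → R3=25|20=29
ADD R2, 4 → R2=108+4=112
ADD R5, 1 → R5=4+1=5
CMP R5, 9  (cmp 5,9)
JLT again: taken
LOAD R3, [R2] → R3=M[112]=14
OR R3, 20 → R3=14|20=30
ADD R2, 4 → R2=112+4=116
ADD R5, 1 → R5=5+1=6
CMP R5, 9  (cmp 6,9)
JLT again: taken
LOAD R3, [R2] → R3=M[116]=0
OR R3, 20 → R3=0|20=20
ADD R2, 4 → R2=116+4=120
ADD R5, 1 → R5=6+1=7
CMP R5, 9  (cmp 7,9)
JLT again: taken
LOAD R3, [R2] → R3=M[120]=-7
OR R3, 20 → R3=(-7)|20=-3
ADD R2, 4 → R2=120+4=124
ADD R5, 1 → R5=7+1=8
CMP R5, 9  (cmp 8,9)
JLT again: taken
LOAD R3, [R2] → R3=M[124]=24
OR R3, 20 → R3=24|20=28
ADD R2, 4 → R2=124+4=128
ADD R5, 1 → R5=8+1=9
CMP R5, 9  (cmp 9,9)
JLT again: not taken
halt.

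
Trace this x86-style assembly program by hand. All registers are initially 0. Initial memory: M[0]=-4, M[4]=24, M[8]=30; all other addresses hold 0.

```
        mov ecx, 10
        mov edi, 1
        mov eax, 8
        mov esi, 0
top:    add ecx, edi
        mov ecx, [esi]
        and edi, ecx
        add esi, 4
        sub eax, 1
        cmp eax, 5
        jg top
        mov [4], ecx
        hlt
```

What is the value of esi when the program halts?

12

mov ecx, 10 → ecx=10
mov edi, 1 → edi=1
mov eax, 8 → eax=8
mov esi, 0 → esi=0
add ecx, edi → ecx=10+1=11
mov ecx, [esi] → ecx=M[0]=-4
and edi, ecx → edi=1&(-4)=0
add esi, 4 → esi=0+4=4
sub eax, 1 → eax=8-1=7
cmp eax, 5  (cmp 7,5)
jg top: taken
add ecx, edi → ecx=(-4)+0=-4
mov ecx, [esi] → ecx=M[4]=24
and edi, ecx → edi=0&24=0
add esi, 4 → esi=4+4=8
sub eax, 1 → eax=7-1=6
cmp eax, 5  (cmp 6,5)
jg top: taken
add ecx, edi → ecx=24+0=24
mov ecx, [esi] → ecx=M[8]=30
and edi, ecx → edi=0&30=0
add esi, 4 → esi=8+4=12
sub eax, 1 → eax=6-1=5
cmp eax, 5  (cmp 5,5)
jg top: not taken
mov [4], ecx → M[4]=30
halt.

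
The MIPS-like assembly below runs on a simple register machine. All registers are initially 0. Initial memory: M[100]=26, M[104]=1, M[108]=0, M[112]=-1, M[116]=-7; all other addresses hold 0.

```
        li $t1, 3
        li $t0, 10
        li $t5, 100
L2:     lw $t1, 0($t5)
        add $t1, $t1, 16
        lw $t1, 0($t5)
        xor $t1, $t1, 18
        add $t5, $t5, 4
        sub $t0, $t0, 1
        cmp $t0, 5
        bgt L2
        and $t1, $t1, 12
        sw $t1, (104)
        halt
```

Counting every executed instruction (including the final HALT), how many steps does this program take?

46

$t1=3
$t0=10
$t5=100
$t1=M[100]=26
$t1=26+16=42
$t1=M[100]=26
$t1=26^18=8
$t5=100+4=104
$t0=10-1=9
cmp $t0, 5  (cmp 9,5)
bgt L2: taken
$t1=M[104]=1
$t1=1+16=17
$t1=M[104]=1
$t1=1^18=19
$t5=104+4=108
$t0=9-1=8
cmp $t0, 5  (cmp 8,5)
bgt L2: taken
$t1=M[108]=0
$t1=0+16=16
$t1=M[108]=0
$t1=0^18=18
$t5=108+4=112
$t0=8-1=7
cmp $t0, 5  (cmp 7,5)
bgt L2: taken
$t1=M[112]=-1
$t1=(-1)+16=15
$t1=M[112]=-1
$t1=(-1)^18=-19
$t5=112+4=116
$t0=7-1=6
cmp $t0, 5  (cmp 6,5)
bgt L2: taken
$t1=M[116]=-7
$t1=(-7)+16=9
$t1=M[116]=-7
$t1=(-7)^18=-21
$t5=116+4=120
$t0=6-1=5
cmp $t0, 5  (cmp 5,5)
bgt L2: not taken
$t1=(-21)&12=8
sw $t1, (104) → M[104]=8
halt.
Total executed instructions: 46.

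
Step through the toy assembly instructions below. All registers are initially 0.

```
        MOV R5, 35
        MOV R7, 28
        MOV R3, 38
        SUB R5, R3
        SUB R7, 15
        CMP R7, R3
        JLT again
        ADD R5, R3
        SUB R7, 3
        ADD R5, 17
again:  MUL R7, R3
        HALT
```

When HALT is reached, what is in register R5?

-3

MOV R5, 35 → R5=35
MOV R7, 28 → R7=28
MOV R3, 38 → R3=38
SUB R5, R3 → R5=35-38=-3
SUB R7, 15 → R7=28-15=13
CMP R7, R3  (cmp 13,38)
JLT again: taken
MUL R7, R3 → R7=13*38=494
halt.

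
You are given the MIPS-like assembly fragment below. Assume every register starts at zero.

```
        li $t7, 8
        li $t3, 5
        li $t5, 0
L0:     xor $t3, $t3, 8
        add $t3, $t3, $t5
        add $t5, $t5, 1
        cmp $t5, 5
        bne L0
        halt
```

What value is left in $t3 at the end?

after li $t7, 8: $t7=8
after li $t3, 5: $t3=5
after li $t5, 0: $t5=0
after xor $t3, $t3, 8: $t3=5^8=13
after add $t3, $t3, $t5: $t3=13+0=13
after add $t5, $t5, 1: $t5=0+1=1
cmp $t5, 5  (cmp 1,5)
bne L0: taken
after xor $t3, $t3, 8: $t3=13^8=5
after add $t3, $t3, $t5: $t3=5+1=6
after add $t5, $t5, 1: $t5=1+1=2
cmp $t5, 5  (cmp 2,5)
bne L0: taken
after xor $t3, $t3, 8: $t3=6^8=14
after add $t3, $t3, $t5: $t3=14+2=16
after add $t5, $t5, 1: $t5=2+1=3
cmp $t5, 5  (cmp 3,5)
bne L0: taken
after xor $t3, $t3, 8: $t3=16^8=24
after add $t3, $t3, $t5: $t3=24+3=27
after add $t5, $t5, 1: $t5=3+1=4
cmp $t5, 5  (cmp 4,5)
bne L0: taken
after xor $t3, $t3, 8: $t3=27^8=19
after add $t3, $t3, $t5: $t3=19+4=23
after add $t5, $t5, 1: $t5=4+1=5
cmp $t5, 5  (cmp 5,5)
bne L0: not taken
halt.

23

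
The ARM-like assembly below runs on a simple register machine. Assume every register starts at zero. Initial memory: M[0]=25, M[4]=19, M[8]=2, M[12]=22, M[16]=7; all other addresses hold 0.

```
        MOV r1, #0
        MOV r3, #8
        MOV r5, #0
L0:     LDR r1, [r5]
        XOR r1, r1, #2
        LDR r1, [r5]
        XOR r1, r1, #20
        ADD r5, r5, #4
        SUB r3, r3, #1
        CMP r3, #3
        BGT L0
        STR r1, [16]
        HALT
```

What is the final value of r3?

after MOV r1, #0: r1=0
after MOV r3, #8: r3=8
after MOV r5, #0: r5=0
after LDR r1, [r5]: r1=M[0]=25
after XOR r1, r1, #2: r1=25^2=27
after LDR r1, [r5]: r1=M[0]=25
after XOR r1, r1, #20: r1=25^20=13
after ADD r5, r5, #4: r5=0+4=4
after SUB r3, r3, #1: r3=8-1=7
CMP r3, #3  (cmp 7,3)
BGT L0: taken
after LDR r1, [r5]: r1=M[4]=19
after XOR r1, r1, #2: r1=19^2=17
after LDR r1, [r5]: r1=M[4]=19
after XOR r1, r1, #20: r1=19^20=7
after ADD r5, r5, #4: r5=4+4=8
after SUB r3, r3, #1: r3=7-1=6
CMP r3, #3  (cmp 6,3)
BGT L0: taken
after LDR r1, [r5]: r1=M[8]=2
after XOR r1, r1, #2: r1=2^2=0
after LDR r1, [r5]: r1=M[8]=2
after XOR r1, r1, #20: r1=2^20=22
after ADD r5, r5, #4: r5=8+4=12
after SUB r3, r3, #1: r3=6-1=5
CMP r3, #3  (cmp 5,3)
BGT L0: taken
after LDR r1, [r5]: r1=M[12]=22
after XOR r1, r1, #2: r1=22^2=20
after LDR r1, [r5]: r1=M[12]=22
after XOR r1, r1, #20: r1=22^20=2
after ADD r5, r5, #4: r5=12+4=16
after SUB r3, r3, #1: r3=5-1=4
CMP r3, #3  (cmp 4,3)
BGT L0: taken
after LDR r1, [r5]: r1=M[16]=7
after XOR r1, r1, #2: r1=7^2=5
after LDR r1, [r5]: r1=M[16]=7
after XOR r1, r1, #20: r1=7^20=19
after ADD r5, r5, #4: r5=16+4=20
after SUB r3, r3, #1: r3=4-1=3
CMP r3, #3  (cmp 3,3)
BGT L0: not taken
STR r1, [16] → M[16]=19
halt.

3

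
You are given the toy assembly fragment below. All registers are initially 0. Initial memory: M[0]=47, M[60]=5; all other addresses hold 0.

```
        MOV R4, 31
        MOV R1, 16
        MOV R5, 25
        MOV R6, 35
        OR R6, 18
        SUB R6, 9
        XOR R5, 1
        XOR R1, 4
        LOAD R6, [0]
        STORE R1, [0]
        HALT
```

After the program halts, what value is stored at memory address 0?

MOV R4, 31 → R4=31
MOV R1, 16 → R1=16
MOV R5, 25 → R5=25
MOV R6, 35 → R6=35
OR R6, 18 → R6=35|18=51
SUB R6, 9 → R6=51-9=42
XOR R5, 1 → R5=25^1=24
XOR R1, 4 → R1=16^4=20
LOAD R6, [0] → R6=M[0]=47
STORE R1, [0] → M[0]=20
halt.

20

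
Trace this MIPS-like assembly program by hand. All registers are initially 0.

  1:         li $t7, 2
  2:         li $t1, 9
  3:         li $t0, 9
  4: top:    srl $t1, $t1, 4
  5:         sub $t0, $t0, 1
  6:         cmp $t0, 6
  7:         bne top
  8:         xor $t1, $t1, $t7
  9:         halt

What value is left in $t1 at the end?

$t7=2
$t1=9
$t0=9
$t1=9>>4=0
$t0=9-1=8
cmp $t0, 6  (cmp 8,6)
bne top: taken
$t1=0>>4=0
$t0=8-1=7
cmp $t0, 6  (cmp 7,6)
bne top: taken
$t1=0>>4=0
$t0=7-1=6
cmp $t0, 6  (cmp 6,6)
bne top: not taken
$t1=0^2=2
halt.

2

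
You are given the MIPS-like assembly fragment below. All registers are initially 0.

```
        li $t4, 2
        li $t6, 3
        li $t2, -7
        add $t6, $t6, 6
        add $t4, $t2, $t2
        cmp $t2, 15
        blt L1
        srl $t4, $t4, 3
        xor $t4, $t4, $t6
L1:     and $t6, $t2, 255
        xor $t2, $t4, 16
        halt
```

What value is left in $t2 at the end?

-30

li $t4, 2 → $t4=2
li $t6, 3 → $t6=3
li $t2, -7 → $t2=-7
add $t6, $t6, 6 → $t6=3+6=9
add $t4, $t2, $t2 → $t4=(-7)+(-7)=-14
cmp $t2, 15  (cmp -7,15)
blt L1: taken
and $t6, $t2, 255 → $t6=(-7)&255=249
xor $t2, $t4, 16 → $t2=(-14)^16=-30
halt.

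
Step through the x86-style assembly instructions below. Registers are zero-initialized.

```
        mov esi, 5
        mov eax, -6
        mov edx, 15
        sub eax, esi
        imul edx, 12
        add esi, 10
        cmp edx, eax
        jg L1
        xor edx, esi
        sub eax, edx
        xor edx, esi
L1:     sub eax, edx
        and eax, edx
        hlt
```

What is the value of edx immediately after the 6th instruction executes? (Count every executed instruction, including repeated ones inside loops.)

esi=5
eax=-6
edx=15
eax=(-6)-5=-11
edx=15*12=180
esi=5+10=15
After step 6: edx = 180.

180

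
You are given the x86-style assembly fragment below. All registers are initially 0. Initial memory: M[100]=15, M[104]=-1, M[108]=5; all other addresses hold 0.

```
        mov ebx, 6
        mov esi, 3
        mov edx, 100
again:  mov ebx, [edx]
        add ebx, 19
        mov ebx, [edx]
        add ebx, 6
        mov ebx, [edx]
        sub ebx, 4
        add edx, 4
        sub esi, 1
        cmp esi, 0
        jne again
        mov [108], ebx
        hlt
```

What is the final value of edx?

mov ebx, 6 → ebx=6
mov esi, 3 → esi=3
mov edx, 100 → edx=100
mov ebx, [edx] → ebx=M[100]=15
add ebx, 19 → ebx=15+19=34
mov ebx, [edx] → ebx=M[100]=15
add ebx, 6 → ebx=15+6=21
mov ebx, [edx] → ebx=M[100]=15
sub ebx, 4 → ebx=15-4=11
add edx, 4 → edx=100+4=104
sub esi, 1 → esi=3-1=2
cmp esi, 0  (cmp 2,0)
jne again: taken
mov ebx, [edx] → ebx=M[104]=-1
add ebx, 19 → ebx=(-1)+19=18
mov ebx, [edx] → ebx=M[104]=-1
add ebx, 6 → ebx=(-1)+6=5
mov ebx, [edx] → ebx=M[104]=-1
sub ebx, 4 → ebx=(-1)-4=-5
add edx, 4 → edx=104+4=108
sub esi, 1 → esi=2-1=1
cmp esi, 0  (cmp 1,0)
jne again: taken
mov ebx, [edx] → ebx=M[108]=5
add ebx, 19 → ebx=5+19=24
mov ebx, [edx] → ebx=M[108]=5
add ebx, 6 → ebx=5+6=11
mov ebx, [edx] → ebx=M[108]=5
sub ebx, 4 → ebx=5-4=1
add edx, 4 → edx=108+4=112
sub esi, 1 → esi=1-1=0
cmp esi, 0  (cmp 0,0)
jne again: not taken
mov [108], ebx → M[108]=1
halt.

112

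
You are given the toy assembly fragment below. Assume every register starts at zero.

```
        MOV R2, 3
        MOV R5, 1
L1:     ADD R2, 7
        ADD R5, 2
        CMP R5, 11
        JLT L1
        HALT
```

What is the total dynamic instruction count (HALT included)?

R2=3
R5=1
R2=3+7=10
R5=1+2=3
CMP R5, 11  (cmp 3,11)
JLT L1: taken
R2=10+7=17
R5=3+2=5
CMP R5, 11  (cmp 5,11)
JLT L1: taken
R2=17+7=24
R5=5+2=7
CMP R5, 11  (cmp 7,11)
JLT L1: taken
R2=24+7=31
R5=7+2=9
CMP R5, 11  (cmp 9,11)
JLT L1: taken
R2=31+7=38
R5=9+2=11
CMP R5, 11  (cmp 11,11)
JLT L1: not taken
halt.
Total executed instructions: 23.

23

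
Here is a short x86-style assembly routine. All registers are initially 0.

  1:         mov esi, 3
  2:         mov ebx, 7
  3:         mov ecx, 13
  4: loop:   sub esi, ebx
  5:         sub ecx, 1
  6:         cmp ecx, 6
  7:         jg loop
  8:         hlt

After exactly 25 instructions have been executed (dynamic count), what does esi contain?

-39

esi=3
ebx=7
ecx=13
esi=3-7=-4
ecx=13-1=12
cmp ecx, 6  (cmp 12,6)
jg loop: taken
esi=(-4)-7=-11
ecx=12-1=11
cmp ecx, 6  (cmp 11,6)
jg loop: taken
esi=(-11)-7=-18
ecx=11-1=10
cmp ecx, 6  (cmp 10,6)
jg loop: taken
esi=(-18)-7=-25
ecx=10-1=9
cmp ecx, 6  (cmp 9,6)
jg loop: taken
esi=(-25)-7=-32
ecx=9-1=8
cmp ecx, 6  (cmp 8,6)
jg loop: taken
esi=(-32)-7=-39
ecx=8-1=7
After step 25: esi = -39.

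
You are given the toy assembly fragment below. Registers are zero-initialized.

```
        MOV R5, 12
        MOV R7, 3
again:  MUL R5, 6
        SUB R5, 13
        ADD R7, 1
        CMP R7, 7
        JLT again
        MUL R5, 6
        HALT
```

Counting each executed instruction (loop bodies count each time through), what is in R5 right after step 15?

2033

MOV R5, 12 → R5=12
MOV R7, 3 → R7=3
MUL R5, 6 → R5=12*6=72
SUB R5, 13 → R5=72-13=59
ADD R7, 1 → R7=3+1=4
CMP R7, 7  (cmp 4,7)
JLT again: taken
MUL R5, 6 → R5=59*6=354
SUB R5, 13 → R5=354-13=341
ADD R7, 1 → R7=4+1=5
CMP R7, 7  (cmp 5,7)
JLT again: taken
MUL R5, 6 → R5=341*6=2046
SUB R5, 13 → R5=2046-13=2033
ADD R7, 1 → R7=5+1=6
After step 15: R5 = 2033.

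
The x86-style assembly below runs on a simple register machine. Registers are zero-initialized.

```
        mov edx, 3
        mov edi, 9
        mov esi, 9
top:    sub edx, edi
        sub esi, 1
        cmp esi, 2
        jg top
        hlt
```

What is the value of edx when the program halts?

-60

after mov edx, 3: edx=3
after mov edi, 9: edi=9
after mov esi, 9: esi=9
after sub edx, edi: edx=3-9=-6
after sub esi, 1: esi=9-1=8
cmp esi, 2  (cmp 8,2)
jg top: taken
after sub edx, edi: edx=(-6)-9=-15
after sub esi, 1: esi=8-1=7
cmp esi, 2  (cmp 7,2)
jg top: taken
after sub edx, edi: edx=(-15)-9=-24
after sub esi, 1: esi=7-1=6
cmp esi, 2  (cmp 6,2)
jg top: taken
after sub edx, edi: edx=(-24)-9=-33
after sub esi, 1: esi=6-1=5
cmp esi, 2  (cmp 5,2)
jg top: taken
after sub edx, edi: edx=(-33)-9=-42
after sub esi, 1: esi=5-1=4
cmp esi, 2  (cmp 4,2)
jg top: taken
after sub edx, edi: edx=(-42)-9=-51
after sub esi, 1: esi=4-1=3
cmp esi, 2  (cmp 3,2)
jg top: taken
after sub edx, edi: edx=(-51)-9=-60
after sub esi, 1: esi=3-1=2
cmp esi, 2  (cmp 2,2)
jg top: not taken
halt.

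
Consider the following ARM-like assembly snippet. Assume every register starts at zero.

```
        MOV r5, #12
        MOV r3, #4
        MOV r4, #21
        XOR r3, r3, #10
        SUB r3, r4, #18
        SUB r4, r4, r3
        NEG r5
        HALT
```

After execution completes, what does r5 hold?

-12

MOV r5, #12 → r5=12
MOV r3, #4 → r3=4
MOV r4, #21 → r4=21
XOR r3, r3, #10 → r3=4^10=14
SUB r3, r4, #18 → r3=21-18=3
SUB r4, r4, r3 → r4=21-3=18
NEG r5 → r5=-(12)=-12
halt.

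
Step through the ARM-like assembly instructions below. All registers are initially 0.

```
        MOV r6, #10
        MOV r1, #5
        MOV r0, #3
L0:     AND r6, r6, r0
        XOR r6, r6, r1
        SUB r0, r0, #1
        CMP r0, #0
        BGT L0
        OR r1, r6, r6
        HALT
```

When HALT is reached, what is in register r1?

MOV r6, #10 → r6=10
MOV r1, #5 → r1=5
MOV r0, #3 → r0=3
AND r6, r6, r0 → r6=10&3=2
XOR r6, r6, r1 → r6=2^5=7
SUB r0, r0, #1 → r0=3-1=2
CMP r0, #0  (cmp 2,0)
BGT L0: taken
AND r6, r6, r0 → r6=7&2=2
XOR r6, r6, r1 → r6=2^5=7
SUB r0, r0, #1 → r0=2-1=1
CMP r0, #0  (cmp 1,0)
BGT L0: taken
AND r6, r6, r0 → r6=7&1=1
XOR r6, r6, r1 → r6=1^5=4
SUB r0, r0, #1 → r0=1-1=0
CMP r0, #0  (cmp 0,0)
BGT L0: not taken
OR r1, r6, r6 → r1=4|4=4
halt.

4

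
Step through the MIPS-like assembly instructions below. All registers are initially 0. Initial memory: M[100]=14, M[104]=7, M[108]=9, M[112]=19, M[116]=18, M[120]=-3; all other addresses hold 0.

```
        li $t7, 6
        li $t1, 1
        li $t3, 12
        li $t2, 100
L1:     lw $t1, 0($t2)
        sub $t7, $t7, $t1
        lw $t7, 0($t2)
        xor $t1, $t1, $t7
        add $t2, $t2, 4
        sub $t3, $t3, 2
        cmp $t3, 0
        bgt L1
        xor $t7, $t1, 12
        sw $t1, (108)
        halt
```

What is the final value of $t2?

after li $t7, 6: $t7=6
after li $t1, 1: $t1=1
after li $t3, 12: $t3=12
after li $t2, 100: $t2=100
after lw $t1, 0($t2): $t1=M[100]=14
after sub $t7, $t7, $t1: $t7=6-14=-8
after lw $t7, 0($t2): $t7=M[100]=14
after xor $t1, $t1, $t7: $t1=14^14=0
after add $t2, $t2, 4: $t2=100+4=104
after sub $t3, $t3, 2: $t3=12-2=10
cmp $t3, 0  (cmp 10,0)
bgt L1: taken
after lw $t1, 0($t2): $t1=M[104]=7
after sub $t7, $t7, $t1: $t7=14-7=7
after lw $t7, 0($t2): $t7=M[104]=7
after xor $t1, $t1, $t7: $t1=7^7=0
after add $t2, $t2, 4: $t2=104+4=108
after sub $t3, $t3, 2: $t3=10-2=8
cmp $t3, 0  (cmp 8,0)
bgt L1: taken
after lw $t1, 0($t2): $t1=M[108]=9
after sub $t7, $t7, $t1: $t7=7-9=-2
after lw $t7, 0($t2): $t7=M[108]=9
after xor $t1, $t1, $t7: $t1=9^9=0
after add $t2, $t2, 4: $t2=108+4=112
after sub $t3, $t3, 2: $t3=8-2=6
cmp $t3, 0  (cmp 6,0)
bgt L1: taken
after lw $t1, 0($t2): $t1=M[112]=19
after sub $t7, $t7, $t1: $t7=9-19=-10
after lw $t7, 0($t2): $t7=M[112]=19
after xor $t1, $t1, $t7: $t1=19^19=0
after add $t2, $t2, 4: $t2=112+4=116
after sub $t3, $t3, 2: $t3=6-2=4
cmp $t3, 0  (cmp 4,0)
bgt L1: taken
after lw $t1, 0($t2): $t1=M[116]=18
after sub $t7, $t7, $t1: $t7=19-18=1
after lw $t7, 0($t2): $t7=M[116]=18
after xor $t1, $t1, $t7: $t1=18^18=0
after add $t2, $t2, 4: $t2=116+4=120
after sub $t3, $t3, 2: $t3=4-2=2
cmp $t3, 0  (cmp 2,0)
bgt L1: taken
after lw $t1, 0($t2): $t1=M[120]=-3
after sub $t7, $t7, $t1: $t7=18-(-3)=21
after lw $t7, 0($t2): $t7=M[120]=-3
after xor $t1, $t1, $t7: $t1=(-3)^(-3)=0
after add $t2, $t2, 4: $t2=120+4=124
after sub $t3, $t3, 2: $t3=2-2=0
cmp $t3, 0  (cmp 0,0)
bgt L1: not taken
after xor $t7, $t1, 12: $t7=0^12=12
sw $t1, (108) → M[108]=0
halt.

124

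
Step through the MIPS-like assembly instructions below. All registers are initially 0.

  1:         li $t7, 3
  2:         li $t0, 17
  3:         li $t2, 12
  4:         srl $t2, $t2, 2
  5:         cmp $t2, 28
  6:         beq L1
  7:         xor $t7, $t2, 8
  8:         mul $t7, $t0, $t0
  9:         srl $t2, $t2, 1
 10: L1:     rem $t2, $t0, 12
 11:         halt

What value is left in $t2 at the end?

li $t7, 3 → $t7=3
li $t0, 17 → $t0=17
li $t2, 12 → $t2=12
srl $t2, $t2, 2 → $t2=12>>2=3
cmp $t2, 28  (cmp 3,28)
beq L1: not taken
xor $t7, $t2, 8 → $t7=3^8=11
mul $t7, $t0, $t0 → $t7=17*17=289
srl $t2, $t2, 1 → $t2=3>>1=1
rem $t2, $t0, 12 → $t2=17%12=5
halt.

5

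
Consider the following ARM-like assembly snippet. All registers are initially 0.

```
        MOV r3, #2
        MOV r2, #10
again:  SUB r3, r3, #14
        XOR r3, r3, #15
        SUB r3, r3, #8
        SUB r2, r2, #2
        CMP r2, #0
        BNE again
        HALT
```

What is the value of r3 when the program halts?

-77

r3=2
r2=10
r3=2-14=-12
r3=(-12)^15=-5
r3=(-5)-8=-13
r2=10-2=8
CMP r2, #0  (cmp 8,0)
BNE again: taken
r3=(-13)-14=-27
r3=(-27)^15=-22
r3=(-22)-8=-30
r2=8-2=6
CMP r2, #0  (cmp 6,0)
BNE again: taken
r3=(-30)-14=-44
r3=(-44)^15=-37
r3=(-37)-8=-45
r2=6-2=4
CMP r2, #0  (cmp 4,0)
BNE again: taken
r3=(-45)-14=-59
r3=(-59)^15=-54
r3=(-54)-8=-62
r2=4-2=2
CMP r2, #0  (cmp 2,0)
BNE again: taken
r3=(-62)-14=-76
r3=(-76)^15=-69
r3=(-69)-8=-77
r2=2-2=0
CMP r2, #0  (cmp 0,0)
BNE again: not taken
halt.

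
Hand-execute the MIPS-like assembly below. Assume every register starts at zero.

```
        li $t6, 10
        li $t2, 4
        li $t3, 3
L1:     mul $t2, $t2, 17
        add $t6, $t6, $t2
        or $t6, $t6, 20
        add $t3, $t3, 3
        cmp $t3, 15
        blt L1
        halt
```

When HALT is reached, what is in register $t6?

355030

li $t6, 10 → $t6=10
li $t2, 4 → $t2=4
li $t3, 3 → $t3=3
mul $t2, $t2, 17 → $t2=4*17=68
add $t6, $t6, $t2 → $t6=10+68=78
or $t6, $t6, 20 → $t6=78|20=94
add $t3, $t3, 3 → $t3=3+3=6
cmp $t3, 15  (cmp 6,15)
blt L1: taken
mul $t2, $t2, 17 → $t2=68*17=1156
add $t6, $t6, $t2 → $t6=94+1156=1250
or $t6, $t6, 20 → $t6=1250|20=1270
add $t3, $t3, 3 → $t3=6+3=9
cmp $t3, 15  (cmp 9,15)
blt L1: taken
mul $t2, $t2, 17 → $t2=1156*17=19652
add $t6, $t6, $t2 → $t6=1270+19652=20922
or $t6, $t6, 20 → $t6=20922|20=20926
add $t3, $t3, 3 → $t3=9+3=12
cmp $t3, 15  (cmp 12,15)
blt L1: taken
mul $t2, $t2, 17 → $t2=19652*17=334084
add $t6, $t6, $t2 → $t6=20926+334084=355010
or $t6, $t6, 20 → $t6=355010|20=355030
add $t3, $t3, 3 → $t3=12+3=15
cmp $t3, 15  (cmp 15,15)
blt L1: not taken
halt.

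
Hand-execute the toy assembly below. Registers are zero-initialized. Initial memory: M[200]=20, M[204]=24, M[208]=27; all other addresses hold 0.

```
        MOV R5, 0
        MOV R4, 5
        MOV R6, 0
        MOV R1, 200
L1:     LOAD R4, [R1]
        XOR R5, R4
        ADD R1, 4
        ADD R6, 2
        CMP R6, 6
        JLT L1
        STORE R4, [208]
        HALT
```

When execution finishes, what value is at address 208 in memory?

27

R5=0
R4=5
R6=0
R1=200
R4=M[200]=20
R5=0^20=20
R1=200+4=204
R6=0+2=2
CMP R6, 6  (cmp 2,6)
JLT L1: taken
R4=M[204]=24
R5=20^24=12
R1=204+4=208
R6=2+2=4
CMP R6, 6  (cmp 4,6)
JLT L1: taken
R4=M[208]=27
R5=12^27=23
R1=208+4=212
R6=4+2=6
CMP R6, 6  (cmp 6,6)
JLT L1: not taken
STORE R4, [208] → M[208]=27
halt.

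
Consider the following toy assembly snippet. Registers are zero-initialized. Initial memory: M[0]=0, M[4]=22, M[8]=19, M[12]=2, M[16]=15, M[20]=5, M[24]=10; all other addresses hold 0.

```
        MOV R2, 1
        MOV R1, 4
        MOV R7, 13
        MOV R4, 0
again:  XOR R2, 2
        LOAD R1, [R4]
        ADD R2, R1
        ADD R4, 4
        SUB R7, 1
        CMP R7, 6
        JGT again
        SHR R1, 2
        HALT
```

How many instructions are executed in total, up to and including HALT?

55

after MOV R2, 1: R2=1
after MOV R1, 4: R1=4
after MOV R7, 13: R7=13
after MOV R4, 0: R4=0
after XOR R2, 2: R2=1^2=3
after LOAD R1, [R4]: R1=M[0]=0
after ADD R2, R1: R2=3+0=3
after ADD R4, 4: R4=0+4=4
after SUB R7, 1: R7=13-1=12
CMP R7, 6  (cmp 12,6)
JGT again: taken
after XOR R2, 2: R2=3^2=1
after LOAD R1, [R4]: R1=M[4]=22
after ADD R2, R1: R2=1+22=23
after ADD R4, 4: R4=4+4=8
after SUB R7, 1: R7=12-1=11
CMP R7, 6  (cmp 11,6)
JGT again: taken
after XOR R2, 2: R2=23^2=21
after LOAD R1, [R4]: R1=M[8]=19
after ADD R2, R1: R2=21+19=40
after ADD R4, 4: R4=8+4=12
after SUB R7, 1: R7=11-1=10
CMP R7, 6  (cmp 10,6)
JGT again: taken
after XOR R2, 2: R2=40^2=42
after LOAD R1, [R4]: R1=M[12]=2
after ADD R2, R1: R2=42+2=44
after ADD R4, 4: R4=12+4=16
after SUB R7, 1: R7=10-1=9
CMP R7, 6  (cmp 9,6)
JGT again: taken
after XOR R2, 2: R2=44^2=46
after LOAD R1, [R4]: R1=M[16]=15
after ADD R2, R1: R2=46+15=61
after ADD R4, 4: R4=16+4=20
after SUB R7, 1: R7=9-1=8
CMP R7, 6  (cmp 8,6)
JGT again: taken
after XOR R2, 2: R2=61^2=63
after LOAD R1, [R4]: R1=M[20]=5
after ADD R2, R1: R2=63+5=68
after ADD R4, 4: R4=20+4=24
after SUB R7, 1: R7=8-1=7
CMP R7, 6  (cmp 7,6)
JGT again: taken
after XOR R2, 2: R2=68^2=70
after LOAD R1, [R4]: R1=M[24]=10
after ADD R2, R1: R2=70+10=80
after ADD R4, 4: R4=24+4=28
after SUB R7, 1: R7=7-1=6
CMP R7, 6  (cmp 6,6)
JGT again: not taken
after SHR R1, 2: R1=10>>2=2
halt.
Total executed instructions: 55.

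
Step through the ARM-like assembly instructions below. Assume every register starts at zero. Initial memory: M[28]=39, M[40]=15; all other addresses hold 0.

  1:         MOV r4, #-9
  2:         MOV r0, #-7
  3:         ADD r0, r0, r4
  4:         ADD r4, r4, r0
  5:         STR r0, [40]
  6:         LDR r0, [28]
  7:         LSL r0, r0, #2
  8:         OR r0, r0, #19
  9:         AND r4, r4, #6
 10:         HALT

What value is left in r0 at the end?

159

r4=-9
r0=-7
r0=(-7)+(-9)=-16
r4=(-9)+(-16)=-25
STR r0, [40] → M[40]=-16
r0=M[28]=39
r0=39<<2=156
r0=156|19=159
r4=(-25)&6=6
halt.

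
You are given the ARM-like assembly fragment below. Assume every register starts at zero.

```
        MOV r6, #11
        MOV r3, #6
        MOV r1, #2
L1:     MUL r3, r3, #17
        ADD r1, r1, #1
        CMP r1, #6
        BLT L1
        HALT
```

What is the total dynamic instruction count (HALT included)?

MOV r6, #11 → r6=11
MOV r3, #6 → r3=6
MOV r1, #2 → r1=2
MUL r3, r3, #17 → r3=6*17=102
ADD r1, r1, #1 → r1=2+1=3
CMP r1, #6  (cmp 3,6)
BLT L1: taken
MUL r3, r3, #17 → r3=102*17=1734
ADD r1, r1, #1 → r1=3+1=4
CMP r1, #6  (cmp 4,6)
BLT L1: taken
MUL r3, r3, #17 → r3=1734*17=29478
ADD r1, r1, #1 → r1=4+1=5
CMP r1, #6  (cmp 5,6)
BLT L1: taken
MUL r3, r3, #17 → r3=29478*17=501126
ADD r1, r1, #1 → r1=5+1=6
CMP r1, #6  (cmp 6,6)
BLT L1: not taken
halt.
Total executed instructions: 20.

20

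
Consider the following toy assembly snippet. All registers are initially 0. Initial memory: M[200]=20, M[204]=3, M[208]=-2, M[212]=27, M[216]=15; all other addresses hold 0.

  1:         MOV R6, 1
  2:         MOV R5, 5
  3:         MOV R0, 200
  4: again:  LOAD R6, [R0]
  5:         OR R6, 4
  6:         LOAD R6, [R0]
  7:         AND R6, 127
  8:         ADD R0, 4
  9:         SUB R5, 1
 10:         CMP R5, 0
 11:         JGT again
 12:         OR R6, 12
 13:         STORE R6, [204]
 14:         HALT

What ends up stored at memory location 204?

R6=1
R5=5
R0=200
R6=M[200]=20
R6=20|4=20
R6=M[200]=20
R6=20&127=20
R0=200+4=204
R5=5-1=4
CMP R5, 0  (cmp 4,0)
JGT again: taken
R6=M[204]=3
R6=3|4=7
R6=M[204]=3
R6=3&127=3
R0=204+4=208
R5=4-1=3
CMP R5, 0  (cmp 3,0)
JGT again: taken
R6=M[208]=-2
R6=(-2)|4=-2
R6=M[208]=-2
R6=(-2)&127=126
R0=208+4=212
R5=3-1=2
CMP R5, 0  (cmp 2,0)
JGT again: taken
R6=M[212]=27
R6=27|4=31
R6=M[212]=27
R6=27&127=27
R0=212+4=216
R5=2-1=1
CMP R5, 0  (cmp 1,0)
JGT again: taken
R6=M[216]=15
R6=15|4=15
R6=M[216]=15
R6=15&127=15
R0=216+4=220
R5=1-1=0
CMP R5, 0  (cmp 0,0)
JGT again: not taken
R6=15|12=15
STORE R6, [204] → M[204]=15
halt.

15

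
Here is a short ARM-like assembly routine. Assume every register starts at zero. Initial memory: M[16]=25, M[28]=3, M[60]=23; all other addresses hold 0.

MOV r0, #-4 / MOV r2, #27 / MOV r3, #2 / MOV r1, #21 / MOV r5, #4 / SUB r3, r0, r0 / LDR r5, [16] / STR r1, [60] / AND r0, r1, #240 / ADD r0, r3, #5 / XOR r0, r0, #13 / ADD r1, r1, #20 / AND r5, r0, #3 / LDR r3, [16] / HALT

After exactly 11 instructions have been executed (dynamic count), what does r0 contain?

8

MOV r0, #-4 → r0=-4
MOV r2, #27 → r2=27
MOV r3, #2 → r3=2
MOV r1, #21 → r1=21
MOV r5, #4 → r5=4
SUB r3, r0, r0 → r3=(-4)-(-4)=0
LDR r5, [16] → r5=M[16]=25
STR r1, [60] → M[60]=21
AND r0, r1, #240 → r0=21&240=16
ADD r0, r3, #5 → r0=0+5=5
XOR r0, r0, #13 → r0=5^13=8
After step 11: r0 = 8.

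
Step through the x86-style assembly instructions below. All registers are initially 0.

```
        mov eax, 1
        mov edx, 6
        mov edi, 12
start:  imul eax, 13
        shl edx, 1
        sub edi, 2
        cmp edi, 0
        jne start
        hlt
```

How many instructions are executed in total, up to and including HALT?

after mov eax, 1: eax=1
after mov edx, 6: edx=6
after mov edi, 12: edi=12
after imul eax, 13: eax=1*13=13
after shl edx, 1: edx=6<<1=12
after sub edi, 2: edi=12-2=10
cmp edi, 0  (cmp 10,0)
jne start: taken
after imul eax, 13: eax=13*13=169
after shl edx, 1: edx=12<<1=24
after sub edi, 2: edi=10-2=8
cmp edi, 0  (cmp 8,0)
jne start: taken
after imul eax, 13: eax=169*13=2197
after shl edx, 1: edx=24<<1=48
after sub edi, 2: edi=8-2=6
cmp edi, 0  (cmp 6,0)
jne start: taken
after imul eax, 13: eax=2197*13=28561
after shl edx, 1: edx=48<<1=96
after sub edi, 2: edi=6-2=4
cmp edi, 0  (cmp 4,0)
jne start: taken
after imul eax, 13: eax=28561*13=371293
after shl edx, 1: edx=96<<1=192
after sub edi, 2: edi=4-2=2
cmp edi, 0  (cmp 2,0)
jne start: taken
after imul eax, 13: eax=371293*13=4826809
after shl edx, 1: edx=192<<1=384
after sub edi, 2: edi=2-2=0
cmp edi, 0  (cmp 0,0)
jne start: not taken
halt.
Total executed instructions: 34.

34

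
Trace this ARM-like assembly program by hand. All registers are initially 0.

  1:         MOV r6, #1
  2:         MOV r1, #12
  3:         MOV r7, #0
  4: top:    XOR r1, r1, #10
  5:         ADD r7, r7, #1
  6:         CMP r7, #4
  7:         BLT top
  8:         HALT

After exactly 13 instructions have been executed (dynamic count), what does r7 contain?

MOV r6, #1 → r6=1
MOV r1, #12 → r1=12
MOV r7, #0 → r7=0
XOR r1, r1, #10 → r1=12^10=6
ADD r7, r7, #1 → r7=0+1=1
CMP r7, #4  (cmp 1,4)
BLT top: taken
XOR r1, r1, #10 → r1=6^10=12
ADD r7, r7, #1 → r7=1+1=2
CMP r7, #4  (cmp 2,4)
BLT top: taken
XOR r1, r1, #10 → r1=12^10=6
ADD r7, r7, #1 → r7=2+1=3
After step 13: r7 = 3.

3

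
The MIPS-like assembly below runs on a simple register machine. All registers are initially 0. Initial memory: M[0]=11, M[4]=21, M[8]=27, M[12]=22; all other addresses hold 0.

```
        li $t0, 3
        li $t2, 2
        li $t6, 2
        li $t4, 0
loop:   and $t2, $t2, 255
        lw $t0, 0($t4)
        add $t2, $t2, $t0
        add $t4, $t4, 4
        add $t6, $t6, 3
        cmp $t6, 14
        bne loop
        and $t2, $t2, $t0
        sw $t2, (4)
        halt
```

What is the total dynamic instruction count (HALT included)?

li $t0, 3 → $t0=3
li $t2, 2 → $t2=2
li $t6, 2 → $t6=2
li $t4, 0 → $t4=0
and $t2, $t2, 255 → $t2=2&255=2
lw $t0, 0($t4) → $t0=M[0]=11
add $t2, $t2, $t0 → $t2=2+11=13
add $t4, $t4, 4 → $t4=0+4=4
add $t6, $t6, 3 → $t6=2+3=5
cmp $t6, 14  (cmp 5,14)
bne loop: taken
and $t2, $t2, 255 → $t2=13&255=13
lw $t0, 0($t4) → $t0=M[4]=21
add $t2, $t2, $t0 → $t2=13+21=34
add $t4, $t4, 4 → $t4=4+4=8
add $t6, $t6, 3 → $t6=5+3=8
cmp $t6, 14  (cmp 8,14)
bne loop: taken
and $t2, $t2, 255 → $t2=34&255=34
lw $t0, 0($t4) → $t0=M[8]=27
add $t2, $t2, $t0 → $t2=34+27=61
add $t4, $t4, 4 → $t4=8+4=12
add $t6, $t6, 3 → $t6=8+3=11
cmp $t6, 14  (cmp 11,14)
bne loop: taken
and $t2, $t2, 255 → $t2=61&255=61
lw $t0, 0($t4) → $t0=M[12]=22
add $t2, $t2, $t0 → $t2=61+22=83
add $t4, $t4, 4 → $t4=12+4=16
add $t6, $t6, 3 → $t6=11+3=14
cmp $t6, 14  (cmp 14,14)
bne loop: not taken
and $t2, $t2, $t0 → $t2=83&22=18
sw $t2, (4) → M[4]=18
halt.
Total executed instructions: 35.

35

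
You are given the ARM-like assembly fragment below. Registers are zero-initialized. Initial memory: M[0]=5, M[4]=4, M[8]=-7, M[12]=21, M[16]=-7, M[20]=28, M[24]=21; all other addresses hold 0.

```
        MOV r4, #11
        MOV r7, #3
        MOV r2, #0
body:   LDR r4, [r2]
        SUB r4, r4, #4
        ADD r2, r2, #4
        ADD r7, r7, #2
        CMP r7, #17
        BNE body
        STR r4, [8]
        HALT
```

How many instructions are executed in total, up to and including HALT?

47

r4=11
r7=3
r2=0
r4=M[0]=5
r4=5-4=1
r2=0+4=4
r7=3+2=5
CMP r7, #17  (cmp 5,17)
BNE body: taken
r4=M[4]=4
r4=4-4=0
r2=4+4=8
r7=5+2=7
CMP r7, #17  (cmp 7,17)
BNE body: taken
r4=M[8]=-7
r4=(-7)-4=-11
r2=8+4=12
r7=7+2=9
CMP r7, #17  (cmp 9,17)
BNE body: taken
r4=M[12]=21
r4=21-4=17
r2=12+4=16
r7=9+2=11
CMP r7, #17  (cmp 11,17)
BNE body: taken
r4=M[16]=-7
r4=(-7)-4=-11
r2=16+4=20
r7=11+2=13
CMP r7, #17  (cmp 13,17)
BNE body: taken
r4=M[20]=28
r4=28-4=24
r2=20+4=24
r7=13+2=15
CMP r7, #17  (cmp 15,17)
BNE body: taken
r4=M[24]=21
r4=21-4=17
r2=24+4=28
r7=15+2=17
CMP r7, #17  (cmp 17,17)
BNE body: not taken
STR r4, [8] → M[8]=17
halt.
Total executed instructions: 47.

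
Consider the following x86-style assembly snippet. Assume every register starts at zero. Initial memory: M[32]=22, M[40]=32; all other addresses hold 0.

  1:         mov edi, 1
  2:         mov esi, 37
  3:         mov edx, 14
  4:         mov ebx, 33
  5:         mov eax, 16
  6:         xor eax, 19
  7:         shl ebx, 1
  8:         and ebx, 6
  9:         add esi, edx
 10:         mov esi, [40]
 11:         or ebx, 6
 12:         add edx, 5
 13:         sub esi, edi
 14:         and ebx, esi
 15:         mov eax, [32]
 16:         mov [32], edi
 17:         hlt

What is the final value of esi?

31

edi=1
esi=37
edx=14
ebx=33
eax=16
eax=16^19=3
ebx=33<<1=66
ebx=66&6=2
esi=37+14=51
esi=M[40]=32
ebx=2|6=6
edx=14+5=19
esi=32-1=31
ebx=6&31=6
eax=M[32]=22
mov [32], edi → M[32]=1
halt.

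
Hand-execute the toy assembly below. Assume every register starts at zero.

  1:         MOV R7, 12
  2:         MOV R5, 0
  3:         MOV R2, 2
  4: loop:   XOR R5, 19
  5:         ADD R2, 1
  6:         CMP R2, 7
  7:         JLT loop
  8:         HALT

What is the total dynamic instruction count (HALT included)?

24

MOV R7, 12 → R7=12
MOV R5, 0 → R5=0
MOV R2, 2 → R2=2
XOR R5, 19 → R5=0^19=19
ADD R2, 1 → R2=2+1=3
CMP R2, 7  (cmp 3,7)
JLT loop: taken
XOR R5, 19 → R5=19^19=0
ADD R2, 1 → R2=3+1=4
CMP R2, 7  (cmp 4,7)
JLT loop: taken
XOR R5, 19 → R5=0^19=19
ADD R2, 1 → R2=4+1=5
CMP R2, 7  (cmp 5,7)
JLT loop: taken
XOR R5, 19 → R5=19^19=0
ADD R2, 1 → R2=5+1=6
CMP R2, 7  (cmp 6,7)
JLT loop: taken
XOR R5, 19 → R5=0^19=19
ADD R2, 1 → R2=6+1=7
CMP R2, 7  (cmp 7,7)
JLT loop: not taken
halt.
Total executed instructions: 24.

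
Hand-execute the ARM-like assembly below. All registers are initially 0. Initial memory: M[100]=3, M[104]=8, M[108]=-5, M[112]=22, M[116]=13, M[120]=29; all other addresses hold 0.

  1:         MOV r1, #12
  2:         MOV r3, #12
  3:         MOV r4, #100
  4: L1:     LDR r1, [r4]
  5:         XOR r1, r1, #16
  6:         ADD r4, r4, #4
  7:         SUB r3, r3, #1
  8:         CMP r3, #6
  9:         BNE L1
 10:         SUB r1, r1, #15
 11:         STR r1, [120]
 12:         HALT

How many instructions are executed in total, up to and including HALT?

42

MOV r1, #12 → r1=12
MOV r3, #12 → r3=12
MOV r4, #100 → r4=100
LDR r1, [r4] → r1=M[100]=3
XOR r1, r1, #16 → r1=3^16=19
ADD r4, r4, #4 → r4=100+4=104
SUB r3, r3, #1 → r3=12-1=11
CMP r3, #6  (cmp 11,6)
BNE L1: taken
LDR r1, [r4] → r1=M[104]=8
XOR r1, r1, #16 → r1=8^16=24
ADD r4, r4, #4 → r4=104+4=108
SUB r3, r3, #1 → r3=11-1=10
CMP r3, #6  (cmp 10,6)
BNE L1: taken
LDR r1, [r4] → r1=M[108]=-5
XOR r1, r1, #16 → r1=(-5)^16=-21
ADD r4, r4, #4 → r4=108+4=112
SUB r3, r3, #1 → r3=10-1=9
CMP r3, #6  (cmp 9,6)
BNE L1: taken
LDR r1, [r4] → r1=M[112]=22
XOR r1, r1, #16 → r1=22^16=6
ADD r4, r4, #4 → r4=112+4=116
SUB r3, r3, #1 → r3=9-1=8
CMP r3, #6  (cmp 8,6)
BNE L1: taken
LDR r1, [r4] → r1=M[116]=13
XOR r1, r1, #16 → r1=13^16=29
ADD r4, r4, #4 → r4=116+4=120
SUB r3, r3, #1 → r3=8-1=7
CMP r3, #6  (cmp 7,6)
BNE L1: taken
LDR r1, [r4] → r1=M[120]=29
XOR r1, r1, #16 → r1=29^16=13
ADD r4, r4, #4 → r4=120+4=124
SUB r3, r3, #1 → r3=7-1=6
CMP r3, #6  (cmp 6,6)
BNE L1: not taken
SUB r1, r1, #15 → r1=13-15=-2
STR r1, [120] → M[120]=-2
halt.
Total executed instructions: 42.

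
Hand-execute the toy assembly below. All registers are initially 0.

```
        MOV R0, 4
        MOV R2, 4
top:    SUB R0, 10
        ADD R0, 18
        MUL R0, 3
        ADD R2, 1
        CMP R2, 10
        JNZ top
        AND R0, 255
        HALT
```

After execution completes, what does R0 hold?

after MOV R0, 4: R0=4
after MOV R2, 4: R2=4
after SUB R0, 10: R0=4-10=-6
after ADD R0, 18: R0=(-6)+18=12
after MUL R0, 3: R0=12*3=36
after ADD R2, 1: R2=4+1=5
CMP R2, 10  (cmp 5,10)
JNZ top: taken
after SUB R0, 10: R0=36-10=26
after ADD R0, 18: R0=26+18=44
after MUL R0, 3: R0=44*3=132
after ADD R2, 1: R2=5+1=6
CMP R2, 10  (cmp 6,10)
JNZ top: taken
after SUB R0, 10: R0=132-10=122
after ADD R0, 18: R0=122+18=140
after MUL R0, 3: R0=140*3=420
after ADD R2, 1: R2=6+1=7
CMP R2, 10  (cmp 7,10)
JNZ top: taken
after SUB R0, 10: R0=420-10=410
after ADD R0, 18: R0=410+18=428
after MUL R0, 3: R0=428*3=1284
after ADD R2, 1: R2=7+1=8
CMP R2, 10  (cmp 8,10)
JNZ top: taken
after SUB R0, 10: R0=1284-10=1274
after ADD R0, 18: R0=1274+18=1292
after MUL R0, 3: R0=1292*3=3876
after ADD R2, 1: R2=8+1=9
CMP R2, 10  (cmp 9,10)
JNZ top: taken
after SUB R0, 10: R0=3876-10=3866
after ADD R0, 18: R0=3866+18=3884
after MUL R0, 3: R0=3884*3=11652
after ADD R2, 1: R2=9+1=10
CMP R2, 10  (cmp 10,10)
JNZ top: not taken
after AND R0, 255: R0=11652&255=132
halt.

132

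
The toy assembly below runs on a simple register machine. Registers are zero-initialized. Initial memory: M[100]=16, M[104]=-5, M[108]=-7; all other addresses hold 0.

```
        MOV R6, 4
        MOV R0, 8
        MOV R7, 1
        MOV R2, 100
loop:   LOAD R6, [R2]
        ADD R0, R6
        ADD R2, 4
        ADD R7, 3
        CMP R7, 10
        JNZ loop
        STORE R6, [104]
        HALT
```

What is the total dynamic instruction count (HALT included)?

24

MOV R6, 4 → R6=4
MOV R0, 8 → R0=8
MOV R7, 1 → R7=1
MOV R2, 100 → R2=100
LOAD R6, [R2] → R6=M[100]=16
ADD R0, R6 → R0=8+16=24
ADD R2, 4 → R2=100+4=104
ADD R7, 3 → R7=1+3=4
CMP R7, 10  (cmp 4,10)
JNZ loop: taken
LOAD R6, [R2] → R6=M[104]=-5
ADD R0, R6 → R0=24+(-5)=19
ADD R2, 4 → R2=104+4=108
ADD R7, 3 → R7=4+3=7
CMP R7, 10  (cmp 7,10)
JNZ loop: taken
LOAD R6, [R2] → R6=M[108]=-7
ADD R0, R6 → R0=19+(-7)=12
ADD R2, 4 → R2=108+4=112
ADD R7, 3 → R7=7+3=10
CMP R7, 10  (cmp 10,10)
JNZ loop: not taken
STORE R6, [104] → M[104]=-7
halt.
Total executed instructions: 24.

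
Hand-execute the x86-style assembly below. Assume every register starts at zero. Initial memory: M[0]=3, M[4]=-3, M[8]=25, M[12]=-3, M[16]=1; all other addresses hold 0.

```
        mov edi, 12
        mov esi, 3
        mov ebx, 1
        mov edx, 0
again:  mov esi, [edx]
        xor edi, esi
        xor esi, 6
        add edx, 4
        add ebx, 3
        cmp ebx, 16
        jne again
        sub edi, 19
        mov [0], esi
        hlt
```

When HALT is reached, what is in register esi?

7

edi=12
esi=3
ebx=1
edx=0
esi=M[0]=3
edi=12^3=15
esi=3^6=5
edx=0+4=4
ebx=1+3=4
cmp ebx, 16  (cmp 4,16)
jne again: taken
esi=M[4]=-3
edi=15^(-3)=-14
esi=(-3)^6=-5
edx=4+4=8
ebx=4+3=7
cmp ebx, 16  (cmp 7,16)
jne again: taken
esi=M[8]=25
edi=(-14)^25=-21
esi=25^6=31
edx=8+4=12
ebx=7+3=10
cmp ebx, 16  (cmp 10,16)
jne again: taken
esi=M[12]=-3
edi=(-21)^(-3)=22
esi=(-3)^6=-5
edx=12+4=16
ebx=10+3=13
cmp ebx, 16  (cmp 13,16)
jne again: taken
esi=M[16]=1
edi=22^1=23
esi=1^6=7
edx=16+4=20
ebx=13+3=16
cmp ebx, 16  (cmp 16,16)
jne again: not taken
edi=23-19=4
mov [0], esi → M[0]=7
halt.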